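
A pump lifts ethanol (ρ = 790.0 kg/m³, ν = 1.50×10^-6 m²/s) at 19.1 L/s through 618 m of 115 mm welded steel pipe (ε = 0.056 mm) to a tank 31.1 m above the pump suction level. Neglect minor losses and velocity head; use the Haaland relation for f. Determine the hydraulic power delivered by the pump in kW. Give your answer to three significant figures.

P_hyd ≈ 7.24 kW

V = 4Q/(πD²) = 1.839 m/s; Re = 1.41×10^5; ε/D = 4.87×10^-4; f = 0.01921
h_f = f(L/D)V²/2g = 17.80 m
Total head H = z + h_f = 31.1 + 17.80 = 48.90 m
P_hyd = ρgQH = 790.0·9.81·0.0191·48.90 = 7.238 kW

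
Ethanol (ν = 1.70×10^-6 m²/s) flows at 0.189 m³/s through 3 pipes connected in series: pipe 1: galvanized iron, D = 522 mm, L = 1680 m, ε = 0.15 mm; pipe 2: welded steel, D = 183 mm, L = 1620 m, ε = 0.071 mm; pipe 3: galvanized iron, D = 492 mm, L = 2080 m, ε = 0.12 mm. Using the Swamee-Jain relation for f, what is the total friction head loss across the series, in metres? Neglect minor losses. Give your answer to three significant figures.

Pipe 1: V = 0.8831 m/s, Re = 2.71×10^5, ε/D = 2.87×10^-4, f = 0.01714, h_1 = f(L/D)V²/2g = 2.193 m
Pipe 2: V = 7.186 m/s, Re = 7.74×10^5, ε/D = 3.88×10^-4, f = 0.01666, h_2 = f(L/D)V²/2g = 388.1 m
Pipe 3: V = 0.9941 m/s, Re = 2.88×10^5, ε/D = 2.44×10^-4, f = 0.01672, h_3 = f(L/D)V²/2g = 3.561 m
Series → Q common, losses add: H = Σh = 393.8 m

H ≈ 394 m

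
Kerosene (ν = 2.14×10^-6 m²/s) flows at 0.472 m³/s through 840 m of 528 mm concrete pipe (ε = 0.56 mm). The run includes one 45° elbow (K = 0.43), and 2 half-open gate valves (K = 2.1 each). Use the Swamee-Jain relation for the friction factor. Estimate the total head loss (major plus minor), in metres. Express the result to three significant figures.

H_L ≈ 8.85 m

V = 4Q/(πD²) = 2.156 m/s; V²/2g = 0.2368 m
Re = 5.32×10^5, ε/D = 0.00106 → f = 0.02058 (Swamee-Jain)
Major: h_f = f(L/D)·V²/2g = 0.02058·1591·0.2368 = 7.754 m
Minor: ΣK = 4.63; h_m = ΣK·V²/2g = 1.097 m
Total H_L = 7.754 + 1.097 = 8.851 m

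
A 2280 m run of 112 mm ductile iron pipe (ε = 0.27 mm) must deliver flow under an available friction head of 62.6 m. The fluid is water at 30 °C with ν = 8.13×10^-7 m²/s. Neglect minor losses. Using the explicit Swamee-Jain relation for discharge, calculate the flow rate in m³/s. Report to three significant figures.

Q ≈ 0.0152 m³/s

Swamee-Jain (Type II): Q = -0.965·√(gD⁵h_f/L)·ln[ε/(3.7D) + √(3.17ν²L/(gD³h_f))]
√(gD⁵h_f/L) = √(9.81·0.112⁵·62.6/2280) = 0.002179
ε/(3.7D) = 6.52×10^-4; √(3.17ν²L/(gD³h_f)) = 7.44×10^-5
Q = -0.965·0.002179·ln(7.260×10^-4) = 0.01520 m³/s
Check: V = 1.54 m/s, Re = 2.12×10^5, f = 0.02554, h_f = 63.1 m ≈ 62.6 m ✓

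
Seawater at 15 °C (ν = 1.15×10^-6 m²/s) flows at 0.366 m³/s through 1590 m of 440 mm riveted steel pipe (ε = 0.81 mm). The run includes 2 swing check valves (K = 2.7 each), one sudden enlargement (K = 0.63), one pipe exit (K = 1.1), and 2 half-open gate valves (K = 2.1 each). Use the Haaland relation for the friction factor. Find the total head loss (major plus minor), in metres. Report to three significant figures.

H_L ≈ 28.0 m

V = 4Q/(πD²) = 2.407 m/s; V²/2g = 0.2953 m
Re = 9.21×10^5, ε/D = 0.00184 → f = 0.02315 (Haaland)
Major: h_f = f(L/D)·V²/2g = 0.02315·3614·0.2953 = 24.70 m
Minor: ΣK = 11.3; h_m = ΣK·V²/2g = 3.346 m
Total H_L = 24.70 + 3.346 = 28.05 m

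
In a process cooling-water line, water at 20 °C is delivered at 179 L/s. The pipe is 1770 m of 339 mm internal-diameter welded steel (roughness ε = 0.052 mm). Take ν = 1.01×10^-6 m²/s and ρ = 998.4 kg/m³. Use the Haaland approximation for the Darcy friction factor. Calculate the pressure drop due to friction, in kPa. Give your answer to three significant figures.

Δp ≈ 148 kPa

V = 4Q/(πD²) = 4·0.179/(π·0.339²) = 1.983 m/s
Re = VD/ν = 1.983·0.339/1.01×10^-6 = 6.66×10^5 → turbulent
ε/D = 0.052/339 = 1.53×10^-4
Haaland: f = 0.01446
h_f = f(L/D)V²/(2g) = 0.01446·(1770/0.339)·1.983²/(2·9.81) = 15.14 m
Δp = ρg·h_f = 998.4·9.81·15.14 = 148.3 kPa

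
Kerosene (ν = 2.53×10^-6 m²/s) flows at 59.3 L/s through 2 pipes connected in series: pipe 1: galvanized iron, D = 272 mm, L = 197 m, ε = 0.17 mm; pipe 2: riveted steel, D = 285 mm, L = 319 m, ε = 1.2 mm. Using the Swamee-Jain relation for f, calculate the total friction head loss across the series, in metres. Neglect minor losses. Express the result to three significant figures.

Pipe 1: V = 1.021 m/s, Re = 1.10×10^5, ε/D = 6.25×10^-4, f = 0.02072, h_1 = f(L/D)V²/2g = 0.7965 m
Pipe 2: V = 0.9296 m/s, Re = 1.05×10^5, ε/D = 0.00421, f = 0.03010, h_2 = f(L/D)V²/2g = 1.484 m
Series → Q common, losses add: H = Σh = 2.280 m

H ≈ 2.28 m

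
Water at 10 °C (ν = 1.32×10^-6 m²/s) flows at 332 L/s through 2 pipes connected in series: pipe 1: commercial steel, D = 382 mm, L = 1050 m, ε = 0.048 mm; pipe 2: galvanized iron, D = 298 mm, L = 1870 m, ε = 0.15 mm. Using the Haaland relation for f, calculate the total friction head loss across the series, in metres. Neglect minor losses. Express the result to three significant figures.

Pipe 1: V = 2.897 m/s, Re = 8.38×10^5, ε/D = 1.26×10^-4, f = 0.01387, h_1 = f(L/D)V²/2g = 16.31 m
Pipe 2: V = 4.760 m/s, Re = 1.07×10^6, ε/D = 5.03×10^-4, f = 0.01717, h_2 = f(L/D)V²/2g = 124.4 m
Series → Q common, losses add: H = Σh = 140.7 m

H ≈ 141 m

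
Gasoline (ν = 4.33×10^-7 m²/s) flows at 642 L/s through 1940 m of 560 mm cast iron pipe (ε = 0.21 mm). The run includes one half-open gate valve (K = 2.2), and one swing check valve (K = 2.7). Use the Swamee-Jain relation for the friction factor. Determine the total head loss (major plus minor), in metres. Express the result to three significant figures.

V = 4Q/(πD²) = 2.607 m/s; V²/2g = 0.3463 m
Re = 3.37×10^6, ε/D = 3.75×10^-4 → f = 0.01592 (Swamee-Jain)
Major: h_f = f(L/D)·V²/2g = 0.01592·3464·0.3463 = 19.10 m
Minor: ΣK = 4.90; h_m = ΣK·V²/2g = 1.697 m
Total H_L = 19.10 + 1.697 = 20.80 m

H_L ≈ 20.8 m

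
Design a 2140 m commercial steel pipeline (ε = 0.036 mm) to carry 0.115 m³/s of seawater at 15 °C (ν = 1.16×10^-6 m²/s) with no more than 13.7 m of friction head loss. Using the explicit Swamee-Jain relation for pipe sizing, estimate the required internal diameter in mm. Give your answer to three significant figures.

D ≈ 307 mm

Swamee-Jain (Type III): D = 0.66·[ε^1.25·(LQ²/(gh_f))^4.75 + ν·Q^9.4·(L/(gh_f))^5.2]^0.04
LQ²/(gh_f) = 0.2106; L/(gh_f) = 15.92
Term 1 = ε^1.25·(…)^4.75 = 1.70×10^-9; Term 2 = ν·Q^9.4·(…)^5.2 = 3.06×10^-9
D = 0.66·(1.70×10^-9 + 3.06×10^-9)^0.04 = 0.3067 m = 307 mm
Check: V = 1.56 m/s, Re = 4.12×10^5, f = 0.01499, h_f = 12.9 m ≈ 13.7 m ✓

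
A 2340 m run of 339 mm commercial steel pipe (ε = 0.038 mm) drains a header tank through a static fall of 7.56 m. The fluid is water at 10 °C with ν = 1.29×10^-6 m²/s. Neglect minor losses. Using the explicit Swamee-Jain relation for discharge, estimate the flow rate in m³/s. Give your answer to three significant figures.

Swamee-Jain (Type II): Q = -0.965·√(gD⁵h_f/L)·ln[ε/(3.7D) + √(3.17ν²L/(gD³h_f))]
√(gD⁵h_f/L) = √(9.81·0.339⁵·7.56/2340) = 0.01191
ε/(3.7D) = 3.03×10^-5; √(3.17ν²L/(gD³h_f)) = 6.54×10^-5
Q = -0.965·0.01191·ln(9.566×10^-5) = 0.1064 m³/s
Check: V = 1.18 m/s, Re = 3.10×10^5, f = 0.01548, h_f = 7.57 m ≈ 7.56 m ✓

Q ≈ 0.106 m³/s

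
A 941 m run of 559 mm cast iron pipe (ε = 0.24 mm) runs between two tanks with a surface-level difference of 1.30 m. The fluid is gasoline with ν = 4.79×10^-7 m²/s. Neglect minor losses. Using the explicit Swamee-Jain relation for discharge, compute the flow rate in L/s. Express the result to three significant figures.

Q ≈ 234 L/s

Swamee-Jain (Type II): Q = -0.965·√(gD⁵h_f/L)·ln[ε/(3.7D) + √(3.17ν²L/(gD³h_f))]
√(gD⁵h_f/L) = √(9.81·0.559⁵·1.30/941) = 0.02720
ε/(3.7D) = 1.16×10^-4; √(3.17ν²L/(gD³h_f)) = 1.75×10^-5
Q = -0.965·0.02720·ln(1.336×10^-4) = 0.2341 m³/s
Check: V = 0.954 m/s, Re = 1.11×10^6, f = 0.01674, h_f = 1.31 m ≈ 1.30 m ✓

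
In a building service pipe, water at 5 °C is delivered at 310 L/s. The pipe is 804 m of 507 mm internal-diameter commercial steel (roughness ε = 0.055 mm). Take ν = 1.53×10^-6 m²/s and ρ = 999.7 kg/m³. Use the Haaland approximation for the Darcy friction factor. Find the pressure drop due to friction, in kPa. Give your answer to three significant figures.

V = 4Q/(πD²) = 4·0.310/(π·0.507²) = 1.536 m/s
Re = VD/ν = 1.536·0.507/1.53×10^-6 = 5.09×10^5 → turbulent
ε/D = 0.055/507 = 1.08×10^-4
Haaland: f = 0.01433
h_f = f(L/D)V²/(2g) = 0.01433·(804/0.507)·1.536²/(2·9.81) = 2.731 m
Δp = ρg·h_f = 999.7·9.81·2.731 = 26.78 kPa

Δp ≈ 26.8 kPa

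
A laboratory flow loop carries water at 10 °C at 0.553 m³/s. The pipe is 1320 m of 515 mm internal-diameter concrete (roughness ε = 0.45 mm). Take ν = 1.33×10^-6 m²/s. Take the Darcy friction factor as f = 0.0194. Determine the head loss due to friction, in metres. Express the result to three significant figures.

V = 4Q/(πD²) = 4·0.553/(π·0.515²) = 2.655 m/s
h_f = f(L/D)V²/(2g) = 0.01940·(1320/0.515)·2.655²/(2·9.81) = 17.86 m

h_f ≈ 17.9 m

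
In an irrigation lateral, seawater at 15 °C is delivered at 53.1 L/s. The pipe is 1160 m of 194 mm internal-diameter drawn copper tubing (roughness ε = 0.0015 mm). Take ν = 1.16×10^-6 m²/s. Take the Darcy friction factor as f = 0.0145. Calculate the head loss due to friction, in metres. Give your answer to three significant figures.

V = 4Q/(πD²) = 4·0.0531/(π·0.194²) = 1.796 m/s
h_f = f(L/D)V²/(2g) = 0.01450·(1160/0.194)·1.796²/(2·9.81) = 14.26 m

h_f ≈ 14.3 m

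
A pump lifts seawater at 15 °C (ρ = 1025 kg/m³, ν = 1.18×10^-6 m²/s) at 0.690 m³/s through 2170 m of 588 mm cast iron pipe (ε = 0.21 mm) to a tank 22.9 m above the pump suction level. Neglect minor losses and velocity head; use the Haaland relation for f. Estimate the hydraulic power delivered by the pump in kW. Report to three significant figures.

V = 4Q/(πD²) = 2.541 m/s; Re = 1.27×10^6; ε/D = 3.57×10^-4; f = 0.01599
h_f = f(L/D)V²/2g = 19.41 m
Total head H = z + h_f = 22.9 + 19.41 = 42.31 m
P_hyd = ρgQH = 1025·9.81·0.690·42.31 = 293.6 kW

P_hyd ≈ 294 kW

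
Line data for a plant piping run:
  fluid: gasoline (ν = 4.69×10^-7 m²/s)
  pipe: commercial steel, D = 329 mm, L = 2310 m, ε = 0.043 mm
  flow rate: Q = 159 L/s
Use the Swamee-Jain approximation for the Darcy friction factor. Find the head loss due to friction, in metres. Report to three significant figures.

V = 4Q/(πD²) = 4·0.159/(π·0.329²) = 1.870 m/s
Re = VD/ν = 1.870·0.329/4.69×10^-7 = 1.31×10^6 → turbulent
ε/D = 0.043/329 = 1.31×10^-4
Swamee-Jain: f = 0.01369
h_f = f(L/D)V²/(2g) = 0.01369·(2310/0.329)·1.870²/(2·9.81) = 17.13 m

h_f ≈ 17.1 m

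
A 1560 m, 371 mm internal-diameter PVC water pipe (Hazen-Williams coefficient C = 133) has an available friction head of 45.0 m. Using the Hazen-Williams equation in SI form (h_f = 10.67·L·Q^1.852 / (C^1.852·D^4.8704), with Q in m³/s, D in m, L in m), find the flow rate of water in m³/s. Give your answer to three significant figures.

Q ≈ 0.402 m³/s

Rearranging: Q = [h_f·C^1.852·D^4.8704 / (10.67·L)]^(1/1.852)
Q = [45.0·133^1.852·0.371^4.8704 / (10.67·1560)]^0.540 = 0.4025 m³/s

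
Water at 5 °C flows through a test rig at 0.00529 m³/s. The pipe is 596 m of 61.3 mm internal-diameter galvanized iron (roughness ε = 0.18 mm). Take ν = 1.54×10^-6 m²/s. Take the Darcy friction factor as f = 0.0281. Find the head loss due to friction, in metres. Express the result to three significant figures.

h_f ≈ 44.7 m

V = 4Q/(πD²) = 4·0.00529/(π·0.0613²) = 1.792 m/s
h_f = f(L/D)V²/(2g) = 0.02810·(596/0.0613)·1.792²/(2·9.81) = 44.74 m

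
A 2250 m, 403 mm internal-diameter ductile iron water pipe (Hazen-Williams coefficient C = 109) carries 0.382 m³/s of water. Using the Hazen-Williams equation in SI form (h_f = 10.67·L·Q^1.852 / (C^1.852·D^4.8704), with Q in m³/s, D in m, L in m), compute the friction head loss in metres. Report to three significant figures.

h_f ≈ 56.9 m

h_f = 10.67·2250·0.382^1.852 / (109^1.852·0.403^4.8704) = 56.93 m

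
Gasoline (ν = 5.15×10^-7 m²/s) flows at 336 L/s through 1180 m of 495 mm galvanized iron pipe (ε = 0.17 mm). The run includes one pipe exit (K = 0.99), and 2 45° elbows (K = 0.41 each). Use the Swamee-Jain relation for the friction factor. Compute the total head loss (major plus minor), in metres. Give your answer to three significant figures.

V = 4Q/(πD²) = 1.746 m/s; V²/2g = 0.1554 m
Re = 1.68×10^6, ε/D = 3.43×10^-4 → f = 0.01586 (Swamee-Jain)
Major: h_f = f(L/D)·V²/2g = 0.01586·2384·0.1554 = 5.875 m
Minor: ΣK = 1.81; h_m = ΣK·V²/2g = 0.2812 m
Total H_L = 5.875 + 0.2812 = 6.156 m

H_L ≈ 6.16 m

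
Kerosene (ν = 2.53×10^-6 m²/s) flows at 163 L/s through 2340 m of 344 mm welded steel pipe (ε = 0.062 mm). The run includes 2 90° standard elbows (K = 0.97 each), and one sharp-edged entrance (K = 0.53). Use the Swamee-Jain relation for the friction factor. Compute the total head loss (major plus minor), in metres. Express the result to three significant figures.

V = 4Q/(πD²) = 1.754 m/s; V²/2g = 0.1568 m
Re = 2.38×10^5, ε/D = 1.80×10^-4 → f = 0.01660 (Swamee-Jain)
Major: h_f = f(L/D)·V²/2g = 0.01660·6802·0.1568 = 17.71 m
Minor: ΣK = 2.47; h_m = ΣK·V²/2g = 0.3872 m
Total H_L = 17.71 + 0.3872 = 18.09 m

H_L ≈ 18.1 m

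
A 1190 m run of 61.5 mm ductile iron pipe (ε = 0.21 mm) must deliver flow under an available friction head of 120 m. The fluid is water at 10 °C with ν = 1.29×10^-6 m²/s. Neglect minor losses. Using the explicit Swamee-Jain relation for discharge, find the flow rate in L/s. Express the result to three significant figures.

Q ≈ 6.15 L/s

Swamee-Jain (Type II): Q = -0.965·√(gD⁵h_f/L)·ln[ε/(3.7D) + √(3.17ν²L/(gD³h_f))]
√(gD⁵h_f/L) = √(9.81·0.0615⁵·120/1190) = 9.329×10^-4
ε/(3.7D) = 9.23×10^-4; √(3.17ν²L/(gD³h_f)) = 1.51×10^-4
Q = -0.965·9.329×10^-4·ln(0.001074) = 0.006154 m³/s
Check: V = 2.07 m/s, Re = 9.88×10^4, f = 0.02861, h_f = 121 m ≈ 120 m ✓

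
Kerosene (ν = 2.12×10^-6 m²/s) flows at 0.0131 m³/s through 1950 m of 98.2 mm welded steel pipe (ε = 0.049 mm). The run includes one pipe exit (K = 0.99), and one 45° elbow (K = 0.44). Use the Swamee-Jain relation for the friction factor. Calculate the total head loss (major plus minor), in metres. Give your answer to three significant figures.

V = 4Q/(πD²) = 1.730 m/s; V²/2g = 0.1525 m
Re = 8.01×10^4, ε/D = 4.99×10^-4 → f = 0.02103 (Swamee-Jain)
Major: h_f = f(L/D)·V²/2g = 0.02103·19857·0.1525 = 63.67 m
Minor: ΣK = 1.43; h_m = ΣK·V²/2g = 0.2180 m
Total H_L = 63.67 + 0.2180 = 63.89 m

H_L ≈ 63.9 m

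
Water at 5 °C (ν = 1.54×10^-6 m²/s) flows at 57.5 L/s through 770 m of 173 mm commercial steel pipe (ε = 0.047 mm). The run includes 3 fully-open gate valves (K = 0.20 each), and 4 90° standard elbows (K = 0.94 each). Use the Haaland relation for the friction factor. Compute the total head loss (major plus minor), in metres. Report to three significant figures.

H_L ≈ 24.1 m

V = 4Q/(πD²) = 2.446 m/s; V²/2g = 0.3050 m
Re = 2.75×10^5, ε/D = 2.72×10^-4 → f = 0.01674 (Haaland)
Major: h_f = f(L/D)·V²/2g = 0.01674·4451·0.3050 = 22.73 m
Minor: ΣK = 4.36; h_m = ΣK·V²/2g = 1.330 m
Total H_L = 22.73 + 1.330 = 24.06 m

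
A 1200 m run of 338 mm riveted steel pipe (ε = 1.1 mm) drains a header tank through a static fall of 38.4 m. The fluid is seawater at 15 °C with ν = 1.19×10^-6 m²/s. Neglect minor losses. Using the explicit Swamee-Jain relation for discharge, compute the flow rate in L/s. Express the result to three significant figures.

Swamee-Jain (Type II): Q = -0.965·√(gD⁵h_f/L)·ln[ε/(3.7D) + √(3.17ν²L/(gD³h_f))]
√(gD⁵h_f/L) = √(9.81·0.338⁵·38.4/1200) = 0.03721
ε/(3.7D) = 8.80×10^-4; √(3.17ν²L/(gD³h_f)) = 1.92×10^-5
Q = -0.965·0.03721·ln(8.988×10^-4) = 0.2519 m³/s
Check: V = 2.81 m/s, Re = 7.97×10^5, f = 0.02701, h_f = 38.5 m ≈ 38.4 m ✓

Q ≈ 252 L/s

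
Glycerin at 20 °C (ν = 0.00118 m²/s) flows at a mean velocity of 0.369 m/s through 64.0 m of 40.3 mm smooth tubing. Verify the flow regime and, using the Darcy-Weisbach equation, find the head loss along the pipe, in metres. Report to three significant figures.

Re = VD/ν = 0.369·0.04030/0.00118 = 12.6 → laminar (Re < 2300)
f = 64/Re = 5.078
h_f = f(L/D)V²/(2g) = 5.078·(64.0/0.04030)·0.369²/(2·9.81) = 55.97 m

h_f ≈ 56.0 m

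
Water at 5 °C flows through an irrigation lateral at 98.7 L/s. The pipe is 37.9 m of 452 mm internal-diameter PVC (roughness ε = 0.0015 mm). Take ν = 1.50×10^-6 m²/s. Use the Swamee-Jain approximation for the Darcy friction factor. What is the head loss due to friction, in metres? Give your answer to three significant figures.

h_f ≈ 0.0255 m

V = 4Q/(πD²) = 4·0.0987/(π·0.452²) = 0.6151 m/s
Re = VD/ν = 0.6151·0.452/1.50×10^-6 = 1.85×10^5 → turbulent
ε/D = 0.0015/452 = 3.32×10^-6
Swamee-Jain: f = 0.01579
h_f = f(L/D)V²/(2g) = 0.01579·(37.9/0.452)·0.6151²/(2·9.81) = 0.02554 m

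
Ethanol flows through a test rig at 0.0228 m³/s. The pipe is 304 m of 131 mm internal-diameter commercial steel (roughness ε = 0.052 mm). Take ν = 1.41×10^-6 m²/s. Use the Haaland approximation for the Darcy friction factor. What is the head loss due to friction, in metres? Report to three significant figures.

h_f ≈ 6.28 m

V = 4Q/(πD²) = 4·0.0228/(π·0.131²) = 1.692 m/s
Re = VD/ν = 1.692·0.131/1.41×10^-6 = 1.57×10^5 → turbulent
ε/D = 0.052/131 = 3.97×10^-4
Haaland: f = 0.01854
h_f = f(L/D)V²/(2g) = 0.01854·(304/0.131)·1.692²/(2·9.81) = 6.275 m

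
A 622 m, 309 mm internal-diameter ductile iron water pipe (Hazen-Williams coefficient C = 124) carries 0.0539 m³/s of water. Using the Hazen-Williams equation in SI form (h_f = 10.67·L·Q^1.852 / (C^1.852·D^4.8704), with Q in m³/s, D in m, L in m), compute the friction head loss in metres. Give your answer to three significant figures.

h_f ≈ 1.20 m

h_f = 10.67·622·0.0539^1.852 / (124^1.852·0.309^4.8704) = 1.202 m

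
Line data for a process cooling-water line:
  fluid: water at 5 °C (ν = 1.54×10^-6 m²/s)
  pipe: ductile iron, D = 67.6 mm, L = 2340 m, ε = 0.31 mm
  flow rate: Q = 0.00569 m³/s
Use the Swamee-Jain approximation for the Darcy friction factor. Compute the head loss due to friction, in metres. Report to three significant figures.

h_f ≈ 139 m

V = 4Q/(πD²) = 4·0.00569/(π·0.0676²) = 1.585 m/s
Re = VD/ν = 1.585·0.0676/1.54×10^-6 = 6.96×10^4 → turbulent
ε/D = 0.31/67.6 = 0.00459
Swamee-Jain: f = 0.03129
h_f = f(L/D)V²/(2g) = 0.03129·(2340/0.0676)·1.585²/(2·9.81) = 138.8 m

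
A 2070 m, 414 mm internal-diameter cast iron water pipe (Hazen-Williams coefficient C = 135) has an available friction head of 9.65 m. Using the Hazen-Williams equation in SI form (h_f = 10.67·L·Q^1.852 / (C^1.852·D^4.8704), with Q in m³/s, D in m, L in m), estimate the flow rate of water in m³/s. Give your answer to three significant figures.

Rearranging: Q = [h_f·C^1.852·D^4.8704 / (10.67·L)]^(1/1.852)
Q = [9.65·135^1.852·0.414^4.8704 / (10.67·2070)]^0.540 = 0.2037 m³/s

Q ≈ 0.204 m³/s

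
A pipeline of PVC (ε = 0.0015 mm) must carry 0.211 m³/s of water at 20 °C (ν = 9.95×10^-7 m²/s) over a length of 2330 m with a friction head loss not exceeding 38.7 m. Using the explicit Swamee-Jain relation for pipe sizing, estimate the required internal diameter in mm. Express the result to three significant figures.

Swamee-Jain (Type III): D = 0.66·[ε^1.25·(LQ²/(gh_f))^4.75 + ν·Q^9.4·(L/(gh_f))^5.2]^0.04
LQ²/(gh_f) = 0.2732; L/(gh_f) = 6.137
Term 1 = ε^1.25·(…)^4.75 = 1.11×10^-10; Term 2 = ν·Q^9.4·(…)^5.2 = 5.54×10^-9
D = 0.66·(1.11×10^-10 + 5.54×10^-9)^0.04 = 0.3088 m = 309 mm
Check: V = 2.82 m/s, Re = 8.74×10^5, f = 0.01199, h_f = 36.6 m ≈ 38.7 m ✓

D ≈ 309 mm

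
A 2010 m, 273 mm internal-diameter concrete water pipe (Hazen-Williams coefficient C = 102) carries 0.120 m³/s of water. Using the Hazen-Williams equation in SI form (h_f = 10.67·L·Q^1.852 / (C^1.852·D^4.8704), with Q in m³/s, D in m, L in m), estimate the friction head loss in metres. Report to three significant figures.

h_f ≈ 44.9 m

h_f = 10.67·2010·0.120^1.852 / (102^1.852·0.273^4.8704) = 44.89 m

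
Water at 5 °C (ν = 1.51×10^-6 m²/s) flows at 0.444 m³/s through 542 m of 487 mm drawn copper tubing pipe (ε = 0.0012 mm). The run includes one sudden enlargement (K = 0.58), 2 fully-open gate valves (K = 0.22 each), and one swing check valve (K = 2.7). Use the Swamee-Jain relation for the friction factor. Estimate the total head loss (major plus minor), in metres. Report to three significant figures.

H_L ≈ 5.01 m

V = 4Q/(πD²) = 2.384 m/s; V²/2g = 0.2896 m
Re = 7.69×10^5, ε/D = 2.46×10^-6 → f = 0.01219 (Swamee-Jain)
Major: h_f = f(L/D)·V²/2g = 0.01219·1113·0.2896 = 3.929 m
Minor: ΣK = 3.72; h_m = ΣK·V²/2g = 1.077 m
Total H_L = 3.929 + 1.077 = 5.006 m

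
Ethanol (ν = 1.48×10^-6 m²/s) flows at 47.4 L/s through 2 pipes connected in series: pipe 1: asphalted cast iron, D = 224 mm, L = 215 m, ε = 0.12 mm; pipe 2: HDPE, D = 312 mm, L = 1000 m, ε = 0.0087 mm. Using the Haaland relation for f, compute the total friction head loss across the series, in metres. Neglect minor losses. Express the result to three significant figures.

Pipe 1: V = 1.203 m/s, Re = 1.82×10^5, ε/D = 5.36×10^-4, f = 0.01897, h_1 = f(L/D)V²/2g = 1.343 m
Pipe 2: V = 0.6200 m/s, Re = 1.31×10^5, ε/D = 2.79×10^-5, f = 0.01700, h_2 = f(L/D)V²/2g = 1.068 m
Series → Q common, losses add: H = Σh = 2.410 m

H ≈ 2.41 m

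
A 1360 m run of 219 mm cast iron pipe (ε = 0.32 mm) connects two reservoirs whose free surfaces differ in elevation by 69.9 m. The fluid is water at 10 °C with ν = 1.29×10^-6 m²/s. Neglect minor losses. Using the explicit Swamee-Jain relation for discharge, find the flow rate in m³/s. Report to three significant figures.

Q ≈ 0.119 m³/s

Swamee-Jain (Type II): Q = -0.965·√(gD⁵h_f/L)·ln[ε/(3.7D) + √(3.17ν²L/(gD³h_f))]
√(gD⁵h_f/L) = √(9.81·0.219⁵·69.9/1360) = 0.01594
ε/(3.7D) = 3.95×10^-4; √(3.17ν²L/(gD³h_f)) = 3.16×10^-5
Q = -0.965·0.01594·ln(4.265×10^-4) = 0.1193 m³/s
Check: V = 3.17 m/s, Re = 5.38×10^5, f = 0.02212, h_f = 70.3 m ≈ 69.9 m ✓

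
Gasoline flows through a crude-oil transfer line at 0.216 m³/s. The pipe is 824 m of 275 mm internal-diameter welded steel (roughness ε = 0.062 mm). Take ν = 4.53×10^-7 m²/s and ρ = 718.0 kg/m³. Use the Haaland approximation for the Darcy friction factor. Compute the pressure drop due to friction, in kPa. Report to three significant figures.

V = 4Q/(πD²) = 4·0.216/(π·0.275²) = 3.637 m/s
Re = VD/ν = 3.637·0.275/4.53×10^-7 = 2.21×10^6 → turbulent
ε/D = 0.062/275 = 2.25×10^-4
Haaland: f = 0.01447
h_f = f(L/D)V²/(2g) = 0.01447·(824/0.275)·3.637²/(2·9.81) = 29.23 m
Δp = ρg·h_f = 718.0·9.81·29.23 = 205.9 kPa

Δp ≈ 206 kPa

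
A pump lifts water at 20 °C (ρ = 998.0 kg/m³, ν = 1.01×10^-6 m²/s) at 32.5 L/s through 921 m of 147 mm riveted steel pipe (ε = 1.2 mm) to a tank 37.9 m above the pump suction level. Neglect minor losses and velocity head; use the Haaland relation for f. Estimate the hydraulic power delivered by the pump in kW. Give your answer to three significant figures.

P_hyd ≈ 25.4 kW

V = 4Q/(πD²) = 1.915 m/s; Re = 2.79×10^5; ε/D = 0.00816; f = 0.03573
h_f = f(L/D)V²/2g = 41.84 m
Total head H = z + h_f = 37.9 + 41.84 = 79.74 m
P_hyd = ρgQH = 998.0·9.81·0.0325·79.74 = 25.37 kW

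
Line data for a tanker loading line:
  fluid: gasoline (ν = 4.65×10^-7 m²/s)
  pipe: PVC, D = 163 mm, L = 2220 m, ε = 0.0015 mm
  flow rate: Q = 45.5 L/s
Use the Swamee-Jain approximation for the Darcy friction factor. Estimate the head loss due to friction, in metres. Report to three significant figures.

h_f ≈ 40.7 m

V = 4Q/(πD²) = 4·0.0455/(π·0.163²) = 2.180 m/s
Re = VD/ν = 2.180·0.163/4.65×10^-7 = 7.64×10^5 → turbulent
ε/D = 0.0015/163 = 9.20×10^-6
Swamee-Jain: f = 0.01234
h_f = f(L/D)V²/(2g) = 0.01234·(2220/0.163)·2.180²/(2·9.81) = 40.74 m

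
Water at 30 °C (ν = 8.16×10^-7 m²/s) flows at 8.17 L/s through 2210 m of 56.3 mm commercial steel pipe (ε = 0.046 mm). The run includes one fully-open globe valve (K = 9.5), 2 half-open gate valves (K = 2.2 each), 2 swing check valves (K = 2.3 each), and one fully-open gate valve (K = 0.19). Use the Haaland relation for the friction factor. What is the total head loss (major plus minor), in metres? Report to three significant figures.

H_L ≈ 441 m

V = 4Q/(πD²) = 3.282 m/s; V²/2g = 0.5489 m
Re = 2.26×10^5, ε/D = 8.17×10^-4 → f = 0.02000 (Haaland)
Major: h_f = f(L/D)·V²/2g = 0.02000·39254·0.5489 = 431.0 m
Minor: ΣK = 18.7; h_m = ΣK·V²/2g = 10.26 m
Total H_L = 431.0 + 10.26 = 441.2 m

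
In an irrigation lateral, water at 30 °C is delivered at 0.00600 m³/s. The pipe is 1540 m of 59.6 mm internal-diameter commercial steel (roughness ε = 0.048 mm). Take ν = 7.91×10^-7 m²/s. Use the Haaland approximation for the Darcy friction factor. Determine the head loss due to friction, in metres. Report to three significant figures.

V = 4Q/(πD²) = 4·0.00600/(π·0.0596²) = 2.151 m/s
Re = VD/ν = 2.151·0.0596/7.91×10^-7 = 1.62×10^5 → turbulent
ε/D = 0.048/59.6 = 8.05×10^-4
Haaland: f = 0.02039
h_f = f(L/D)V²/(2g) = 0.02039·(1540/0.0596)·2.151²/(2·9.81) = 124.2 m

h_f ≈ 124 m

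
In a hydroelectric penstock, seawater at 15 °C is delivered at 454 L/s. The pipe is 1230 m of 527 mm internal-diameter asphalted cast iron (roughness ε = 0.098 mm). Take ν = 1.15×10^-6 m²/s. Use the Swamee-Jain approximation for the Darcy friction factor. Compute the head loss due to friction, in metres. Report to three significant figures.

h_f ≈ 7.55 m

V = 4Q/(πD²) = 4·0.454/(π·0.527²) = 2.081 m/s
Re = VD/ν = 2.081·0.527/1.15×10^-6 = 9.54×10^5 → turbulent
ε/D = 0.098/527 = 1.86×10^-4
Swamee-Jain: f = 0.01466
h_f = f(L/D)V²/(2g) = 0.01466·(1230/0.527)·2.081²/(2·9.81) = 7.553 m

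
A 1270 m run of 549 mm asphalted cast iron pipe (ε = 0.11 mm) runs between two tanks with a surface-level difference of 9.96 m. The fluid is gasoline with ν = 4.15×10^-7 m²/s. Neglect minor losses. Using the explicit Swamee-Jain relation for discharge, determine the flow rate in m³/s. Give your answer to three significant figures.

Q ≈ 0.580 m³/s

Swamee-Jain (Type II): Q = -0.965·√(gD⁵h_f/L)·ln[ε/(3.7D) + √(3.17ν²L/(gD³h_f))]
√(gD⁵h_f/L) = √(9.81·0.549⁵·9.96/1270) = 0.06194
ε/(3.7D) = 5.42×10^-5; √(3.17ν²L/(gD³h_f)) = 6.55×10^-6
Q = -0.965·0.06194·ln(6.070×10^-5) = 0.5804 m³/s
Check: V = 2.45 m/s, Re = 3.24×10^6, f = 0.01412, h_f = 10.0 m ≈ 9.96 m ✓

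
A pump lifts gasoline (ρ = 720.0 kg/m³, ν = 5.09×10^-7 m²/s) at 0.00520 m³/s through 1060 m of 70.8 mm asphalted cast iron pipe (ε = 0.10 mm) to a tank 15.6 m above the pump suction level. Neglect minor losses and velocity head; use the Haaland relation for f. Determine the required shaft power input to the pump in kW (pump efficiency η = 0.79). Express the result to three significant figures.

P_shaft ≈ 2.12 kW

V = 4Q/(πD²) = 1.321 m/s; Re = 1.84×10^5; ε/D = 0.00141; f = 0.02251
h_f = f(L/D)V²/2g = 29.97 m
Total head H = z + h_f = 15.6 + 29.97 = 45.57 m
P_hyd = ρgQH = 720.0·9.81·0.00520·45.57 = 1.674 kW
P_shaft = P_hyd/η = 1.674/0.79 = 2.118 kW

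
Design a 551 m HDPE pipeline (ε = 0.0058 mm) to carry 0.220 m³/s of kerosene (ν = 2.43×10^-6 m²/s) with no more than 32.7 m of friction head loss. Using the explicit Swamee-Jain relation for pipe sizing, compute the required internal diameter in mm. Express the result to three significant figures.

D ≈ 250 mm

Swamee-Jain (Type III): D = 0.66·[ε^1.25·(LQ²/(gh_f))^4.75 + ν·Q^9.4·(L/(gh_f))^5.2]^0.04
LQ²/(gh_f) = 0.08313; L/(gh_f) = 1.718
Term 1 = ε^1.25·(…)^4.75 = 2.10×10^-12; Term 2 = ν·Q^9.4·(…)^5.2 = 2.67×10^-11
D = 0.66·(2.10×10^-12 + 2.67×10^-11)^0.04 = 0.2500 m = 250 mm
Check: V = 4.48 m/s, Re = 4.61×10^5, f = 0.01363, h_f = 30.8 m ≈ 32.7 m ✓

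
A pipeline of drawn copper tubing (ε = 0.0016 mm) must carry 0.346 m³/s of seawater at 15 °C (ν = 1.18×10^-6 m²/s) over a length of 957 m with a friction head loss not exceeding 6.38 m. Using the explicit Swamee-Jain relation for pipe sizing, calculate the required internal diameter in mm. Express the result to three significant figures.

D ≈ 453 mm

Swamee-Jain (Type III): D = 0.66·[ε^1.25·(LQ²/(gh_f))^4.75 + ν·Q^9.4·(L/(gh_f))^5.2]^0.04
LQ²/(gh_f) = 1.831; L/(gh_f) = 15.29
Term 1 = ε^1.25·(…)^4.75 = 1.01×10^-6; Term 2 = ν·Q^9.4·(…)^5.2 = 7.91×10^-5
D = 0.66·(1.01×10^-6 + 7.91×10^-5)^0.04 = 0.4526 m = 453 mm
Check: V = 2.15 m/s, Re = 8.25×10^5, f = 0.01207, h_f = 6.02 m ≈ 6.38 m ✓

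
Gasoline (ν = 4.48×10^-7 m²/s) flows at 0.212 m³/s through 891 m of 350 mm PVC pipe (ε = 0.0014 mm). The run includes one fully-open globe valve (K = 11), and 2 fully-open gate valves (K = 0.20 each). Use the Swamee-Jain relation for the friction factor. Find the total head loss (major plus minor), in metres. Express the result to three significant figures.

V = 4Q/(πD²) = 2.203 m/s; V²/2g = 0.2475 m
Re = 1.72×10^6, ε/D = 4.00×10^-6 → f = 0.01076 (Swamee-Jain)
Major: h_f = f(L/D)·V²/2g = 0.01076·2546·0.2475 = 6.776 m
Minor: ΣK = 11.4; h_m = ΣK·V²/2g = 2.821 m
Total H_L = 6.776 + 2.821 = 9.597 m

H_L ≈ 9.60 m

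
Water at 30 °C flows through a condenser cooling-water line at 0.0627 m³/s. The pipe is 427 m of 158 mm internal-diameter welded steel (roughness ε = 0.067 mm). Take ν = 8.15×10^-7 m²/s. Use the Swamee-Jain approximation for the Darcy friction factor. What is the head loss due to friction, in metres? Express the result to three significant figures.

h_f ≈ 24.1 m

V = 4Q/(πD²) = 4·0.0627/(π·0.158²) = 3.198 m/s
Re = VD/ν = 3.198·0.158/8.15×10^-7 = 6.20×10^5 → turbulent
ε/D = 0.067/158 = 4.24×10^-4
Swamee-Jain: f = 0.01709
h_f = f(L/D)V²/(2g) = 0.01709·(427/0.158)·3.198²/(2·9.81) = 24.07 m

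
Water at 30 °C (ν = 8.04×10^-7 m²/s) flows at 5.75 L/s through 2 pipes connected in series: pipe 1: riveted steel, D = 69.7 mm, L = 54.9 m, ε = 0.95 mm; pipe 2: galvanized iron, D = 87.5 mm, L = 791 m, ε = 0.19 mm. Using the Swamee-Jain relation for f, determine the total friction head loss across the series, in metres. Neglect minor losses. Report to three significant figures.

Pipe 1: V = 1.507 m/s, Re = 1.31×10^5, ε/D = 0.0136, f = 0.04279, h_1 = f(L/D)V²/2g = 3.901 m
Pipe 2: V = 0.9562 m/s, Re = 1.04×10^5, ε/D = 0.00217, f = 0.02571, h_2 = f(L/D)V²/2g = 10.83 m
Series → Q common, losses add: H = Σh = 14.73 m

H ≈ 14.7 m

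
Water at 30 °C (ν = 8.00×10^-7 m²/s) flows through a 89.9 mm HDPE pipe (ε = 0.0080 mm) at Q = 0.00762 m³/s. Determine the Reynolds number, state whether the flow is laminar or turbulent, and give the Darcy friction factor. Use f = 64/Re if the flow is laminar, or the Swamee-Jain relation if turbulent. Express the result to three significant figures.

V = 4Q/(πD²) = 1.200 m/s
Re = VD/ν = 1.200·0.0899/8.00×10^-7 = 1.35×10^5
Re > 4000 → turbulent; ε/D = 8.90×10^-5
Swamee-Jain: f = 0.01742

Re ≈ 1.35×10^5; turbulent; f ≈ 0.0174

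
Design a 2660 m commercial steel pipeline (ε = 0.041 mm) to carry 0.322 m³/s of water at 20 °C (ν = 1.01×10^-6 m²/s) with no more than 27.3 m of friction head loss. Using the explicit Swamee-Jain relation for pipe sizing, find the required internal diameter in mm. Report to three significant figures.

Swamee-Jain (Type III): D = 0.66·[ε^1.25·(LQ²/(gh_f))^4.75 + ν·Q^9.4·(L/(gh_f))^5.2]^0.04
LQ²/(gh_f) = 1.030; L/(gh_f) = 9.932
Term 1 = ε^1.25·(…)^4.75 = 3.77×10^-6; Term 2 = ν·Q^9.4·(…)^5.2 = 3.65×10^-6
D = 0.66·(3.77×10^-6 + 3.65×10^-6)^0.04 = 0.4115 m = 412 mm
Check: V = 2.42 m/s, Re = 9.86×10^5, f = 0.01352, h_f = 26.1 m ≈ 27.3 m ✓

D ≈ 412 mm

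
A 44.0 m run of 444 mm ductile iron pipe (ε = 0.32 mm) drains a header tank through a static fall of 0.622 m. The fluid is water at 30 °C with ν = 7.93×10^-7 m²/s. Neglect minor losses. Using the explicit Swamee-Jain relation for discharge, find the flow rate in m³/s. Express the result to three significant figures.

Q ≈ 0.400 m³/s

Swamee-Jain (Type II): Q = -0.965·√(gD⁵h_f/L)·ln[ε/(3.7D) + √(3.17ν²L/(gD³h_f))]
√(gD⁵h_f/L) = √(9.81·0.444⁵·0.622/44.0) = 0.04892
ε/(3.7D) = 1.95×10^-4; √(3.17ν²L/(gD³h_f)) = 1.28×10^-5
Q = -0.965·0.04892·ln(2.076×10^-4) = 0.4003 m³/s
Check: V = 2.59 m/s, Re = 1.45×10^6, f = 0.01851, h_f = 0.625 m ≈ 0.622 m ✓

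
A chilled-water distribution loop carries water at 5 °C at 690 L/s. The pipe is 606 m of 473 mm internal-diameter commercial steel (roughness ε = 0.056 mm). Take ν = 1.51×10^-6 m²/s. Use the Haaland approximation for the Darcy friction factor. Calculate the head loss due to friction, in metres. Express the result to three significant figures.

h_f ≈ 13.5 m

V = 4Q/(πD²) = 4·0.690/(π·0.473²) = 3.927 m/s
Re = VD/ν = 3.927·0.473/1.51×10^-6 = 1.23×10^6 → turbulent
ε/D = 0.056/473 = 1.18×10^-4
Haaland: f = 0.01340
h_f = f(L/D)V²/(2g) = 0.01340·(606/0.473)·3.927²/(2·9.81) = 13.49 m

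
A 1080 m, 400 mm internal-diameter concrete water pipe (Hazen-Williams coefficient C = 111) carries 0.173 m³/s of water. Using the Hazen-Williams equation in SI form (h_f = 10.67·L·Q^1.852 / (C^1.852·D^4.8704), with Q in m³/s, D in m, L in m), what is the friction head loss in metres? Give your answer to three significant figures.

h_f ≈ 6.32 m

h_f = 10.67·1080·0.173^1.852 / (111^1.852·0.400^4.8704) = 6.319 m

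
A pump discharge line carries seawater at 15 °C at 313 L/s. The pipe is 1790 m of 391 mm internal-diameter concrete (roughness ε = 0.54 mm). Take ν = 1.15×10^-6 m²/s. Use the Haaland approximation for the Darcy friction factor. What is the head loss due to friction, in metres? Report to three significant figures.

h_f ≈ 34.2 m

V = 4Q/(πD²) = 4·0.313/(π·0.391²) = 2.607 m/s
Re = VD/ν = 2.607·0.391/1.15×10^-6 = 8.86×10^5 → turbulent
ε/D = 0.54/391 = 0.00138
Haaland: f = 0.02156
h_f = f(L/D)V²/(2g) = 0.02156·(1790/0.391)·2.607²/(2·9.81) = 34.18 m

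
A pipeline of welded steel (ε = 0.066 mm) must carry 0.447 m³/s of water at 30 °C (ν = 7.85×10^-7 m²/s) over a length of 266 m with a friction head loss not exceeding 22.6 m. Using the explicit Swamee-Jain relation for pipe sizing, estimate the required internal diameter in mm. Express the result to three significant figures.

Swamee-Jain (Type III): D = 0.66·[ε^1.25·(LQ²/(gh_f))^4.75 + ν·Q^9.4·(L/(gh_f))^5.2]^0.04
LQ²/(gh_f) = 0.2397; L/(gh_f) = 1.200
Term 1 = ε^1.25·(…)^4.75 = 6.73×10^-9; Term 2 = ν·Q^9.4·(…)^5.2 = 1.04×10^-9
D = 0.66·(6.73×10^-9 + 1.04×10^-9)^0.04 = 0.3127 m = 313 mm
Check: V = 5.82 m/s, Re = 2.32×10^6, f = 0.01438, h_f = 21.1 m ≈ 22.6 m ✓

D ≈ 313 mm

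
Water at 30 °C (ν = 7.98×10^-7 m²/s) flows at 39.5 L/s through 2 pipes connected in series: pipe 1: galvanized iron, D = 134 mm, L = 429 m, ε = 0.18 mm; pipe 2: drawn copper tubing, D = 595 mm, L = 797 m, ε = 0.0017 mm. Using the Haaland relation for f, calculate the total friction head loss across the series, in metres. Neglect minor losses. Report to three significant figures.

Pipe 1: V = 2.801 m/s, Re = 4.70×10^5, ε/D = 0.00134, f = 0.02162, h_1 = f(L/D)V²/2g = 27.68 m
Pipe 2: V = 0.1421 m/s, Re = 1.06×10^5, ε/D = 2.86×10^-6, f = 0.01762, h_2 = f(L/D)V²/2g = 0.02428 m
Series → Q common, losses add: H = Σh = 27.70 m

H ≈ 27.7 m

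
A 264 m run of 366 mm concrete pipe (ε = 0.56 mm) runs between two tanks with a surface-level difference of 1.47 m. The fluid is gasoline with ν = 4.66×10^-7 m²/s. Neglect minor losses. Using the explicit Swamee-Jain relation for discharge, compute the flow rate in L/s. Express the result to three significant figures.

Q ≈ 142 L/s

Swamee-Jain (Type II): Q = -0.965·√(gD⁵h_f/L)·ln[ε/(3.7D) + √(3.17ν²L/(gD³h_f))]
√(gD⁵h_f/L) = √(9.81·0.366⁵·1.47/264) = 0.01894
ε/(3.7D) = 4.14×10^-4; √(3.17ν²L/(gD³h_f)) = 1.60×10^-5
Q = -0.965·0.01894·ln(4.296×10^-4) = 0.1417 m³/s
Check: V = 1.35 m/s, Re = 1.06×10^6, f = 0.02213, h_f = 1.48 m ≈ 1.47 m ✓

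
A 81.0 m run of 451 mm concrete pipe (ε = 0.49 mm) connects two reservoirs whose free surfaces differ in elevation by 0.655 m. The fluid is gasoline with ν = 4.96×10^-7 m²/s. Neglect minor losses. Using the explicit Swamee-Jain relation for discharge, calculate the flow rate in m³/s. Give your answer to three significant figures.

Swamee-Jain (Type II): Q = -0.965·√(gD⁵h_f/L)·ln[ε/(3.7D) + √(3.17ν²L/(gD³h_f))]
√(gD⁵h_f/L) = √(9.81·0.451⁵·0.655/81.0) = 0.03847
ε/(3.7D) = 2.94×10^-4; √(3.17ν²L/(gD³h_f)) = 1.04×10^-5
Q = -0.965·0.03847·ln(3.040×10^-4) = 0.3007 m³/s
Check: V = 1.88 m/s, Re = 1.71×10^6, f = 0.02027, h_f = 0.657 m ≈ 0.655 m ✓

Q ≈ 0.301 m³/s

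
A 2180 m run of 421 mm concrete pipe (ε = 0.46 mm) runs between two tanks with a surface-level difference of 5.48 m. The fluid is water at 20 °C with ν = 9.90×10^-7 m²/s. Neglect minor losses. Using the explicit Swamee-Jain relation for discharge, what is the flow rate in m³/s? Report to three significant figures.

Q ≈ 0.139 m³/s

Swamee-Jain (Type II): Q = -0.965·√(gD⁵h_f/L)·ln[ε/(3.7D) + √(3.17ν²L/(gD³h_f))]
√(gD⁵h_f/L) = √(9.81·0.421⁵·5.48/2180) = 0.01806
ε/(3.7D) = 2.95×10^-4; √(3.17ν²L/(gD³h_f)) = 4.11×10^-5
Q = -0.965·0.01806·ln(3.364×10^-4) = 0.1394 m³/s
Check: V = 1.00 m/s, Re = 4.26×10^5, f = 0.02085, h_f = 5.52 m ≈ 5.48 m ✓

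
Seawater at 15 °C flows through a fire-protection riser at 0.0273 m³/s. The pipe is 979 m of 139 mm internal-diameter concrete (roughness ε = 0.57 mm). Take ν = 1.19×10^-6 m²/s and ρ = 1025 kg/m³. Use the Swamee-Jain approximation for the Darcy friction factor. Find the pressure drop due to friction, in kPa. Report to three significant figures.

Δp ≈ 342 kPa

V = 4Q/(πD²) = 4·0.0273/(π·0.139²) = 1.799 m/s
Re = VD/ν = 1.799·0.139/1.19×10^-6 = 2.10×10^5 → turbulent
ε/D = 0.57/139 = 0.00410
Swamee-Jain: f = 0.02931
h_f = f(L/D)V²/(2g) = 0.02931·(979/0.139)·1.799²/(2·9.81) = 34.06 m
Δp = ρg·h_f = 1025·9.81·34.06 = 342.5 kPa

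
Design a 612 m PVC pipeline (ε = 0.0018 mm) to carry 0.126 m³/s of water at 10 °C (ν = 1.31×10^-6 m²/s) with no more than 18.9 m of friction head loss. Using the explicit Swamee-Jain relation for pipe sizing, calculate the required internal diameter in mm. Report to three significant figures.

Swamee-Jain (Type III): D = 0.66·[ε^1.25·(LQ²/(gh_f))^4.75 + ν·Q^9.4·(L/(gh_f))^5.2]^0.04
LQ²/(gh_f) = 0.05240; L/(gh_f) = 3.301
Term 1 = ε^1.25·(…)^4.75 = 5.45×10^-14; Term 2 = ν·Q^9.4·(…)^5.2 = 2.28×10^-12
D = 0.66·(5.45×10^-14 + 2.28×10^-12)^0.04 = 0.2261 m = 226 mm
Check: V = 3.14 m/s, Re = 5.42×10^5, f = 0.01304, h_f = 17.7 m ≈ 18.9 m ✓

D ≈ 226 mm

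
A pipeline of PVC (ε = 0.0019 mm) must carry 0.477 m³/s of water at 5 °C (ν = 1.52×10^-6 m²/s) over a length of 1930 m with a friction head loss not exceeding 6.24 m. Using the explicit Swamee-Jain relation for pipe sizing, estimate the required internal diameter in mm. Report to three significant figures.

D ≈ 600 mm

Swamee-Jain (Type III): D = 0.66·[ε^1.25·(LQ²/(gh_f))^4.75 + ν·Q^9.4·(L/(gh_f))^5.2]^0.04
LQ²/(gh_f) = 7.174; L/(gh_f) = 31.53
Term 1 = ε^1.25·(…)^4.75 = 8.19×10^-4; Term 2 = ν·Q^9.4·(…)^5.2 = 0.0898
D = 0.66·(8.19×10^-4 + 0.0898)^0.04 = 0.5996 m = 600 mm
Check: V = 1.69 m/s, Re = 6.66×10^5, f = 0.01250, h_f = 5.86 m ≈ 6.24 m ✓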